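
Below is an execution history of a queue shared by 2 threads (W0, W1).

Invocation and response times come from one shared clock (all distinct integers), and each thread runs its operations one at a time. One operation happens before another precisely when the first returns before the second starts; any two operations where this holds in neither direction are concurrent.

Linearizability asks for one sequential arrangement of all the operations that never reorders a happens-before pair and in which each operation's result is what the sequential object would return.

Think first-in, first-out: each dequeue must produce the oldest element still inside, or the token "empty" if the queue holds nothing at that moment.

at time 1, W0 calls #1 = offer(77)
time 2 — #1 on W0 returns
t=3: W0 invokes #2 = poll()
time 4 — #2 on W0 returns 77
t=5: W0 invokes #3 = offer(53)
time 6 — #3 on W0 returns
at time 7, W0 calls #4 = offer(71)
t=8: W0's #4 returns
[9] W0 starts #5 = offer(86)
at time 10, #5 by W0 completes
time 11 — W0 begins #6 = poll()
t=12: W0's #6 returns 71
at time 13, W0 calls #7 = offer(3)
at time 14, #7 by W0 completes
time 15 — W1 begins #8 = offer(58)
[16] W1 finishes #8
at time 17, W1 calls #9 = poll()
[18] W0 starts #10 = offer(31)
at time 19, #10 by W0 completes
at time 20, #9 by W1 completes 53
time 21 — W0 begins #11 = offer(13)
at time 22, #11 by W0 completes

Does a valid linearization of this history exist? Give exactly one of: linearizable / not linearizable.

not linearizable

cut after 11 events: linearizable; cut after 12 events (#6 responds, time 12): not linearizable
the sole real-time-consistent order of 6 completed operations fails the queue replay
take #1, #2, #3, #4, #5, #6: step 6 already fails, because #6 poll() → 71 cannot occur there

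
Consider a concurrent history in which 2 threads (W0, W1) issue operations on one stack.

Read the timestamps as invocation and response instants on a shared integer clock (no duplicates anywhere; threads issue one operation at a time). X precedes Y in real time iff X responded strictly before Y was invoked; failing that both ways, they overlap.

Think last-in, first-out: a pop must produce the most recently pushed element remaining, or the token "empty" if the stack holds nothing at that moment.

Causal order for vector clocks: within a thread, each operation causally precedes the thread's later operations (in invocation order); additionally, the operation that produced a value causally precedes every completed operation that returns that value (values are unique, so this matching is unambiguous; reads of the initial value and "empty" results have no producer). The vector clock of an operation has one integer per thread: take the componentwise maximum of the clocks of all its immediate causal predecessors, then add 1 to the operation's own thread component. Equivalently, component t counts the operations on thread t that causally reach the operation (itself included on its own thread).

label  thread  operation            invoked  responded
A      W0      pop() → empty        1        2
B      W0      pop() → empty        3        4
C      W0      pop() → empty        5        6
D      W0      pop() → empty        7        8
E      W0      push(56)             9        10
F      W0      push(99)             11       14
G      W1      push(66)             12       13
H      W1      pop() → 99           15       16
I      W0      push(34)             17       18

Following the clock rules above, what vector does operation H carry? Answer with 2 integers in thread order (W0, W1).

(6, 2)

no predecessors for G (invoked 12): W1 increments from zero → (0, 1)
no predecessors for A (invoked 1): W0 increments from zero → (1, 0)
merge at B (invoked 3): VC(A)=(1, 0), own-thread bump on W0 → (2, 0)
merge at C (invoked 5): VC(B)=(2, 0), own-thread bump on W0 → (3, 0)
merge at D (invoked 7): VC(C)=(3, 0), own-thread bump on W0 → (4, 0)
merge at E (invoked 9): VC(D)=(4, 0), own-thread bump on W0 → (5, 0)
merge at F (invoked 11): VC(E)=(5, 0), own-thread bump on W0 → (6, 0)
merge at I (invoked 17): VC(F)=(6, 0), own-thread bump on W0 → (7, 0)
merge at H (invoked 15): VC(F)=(6, 0), VC(G)=(0, 1), own-thread bump on W1 → (6, 2)
target: VC(H) = (6, 2)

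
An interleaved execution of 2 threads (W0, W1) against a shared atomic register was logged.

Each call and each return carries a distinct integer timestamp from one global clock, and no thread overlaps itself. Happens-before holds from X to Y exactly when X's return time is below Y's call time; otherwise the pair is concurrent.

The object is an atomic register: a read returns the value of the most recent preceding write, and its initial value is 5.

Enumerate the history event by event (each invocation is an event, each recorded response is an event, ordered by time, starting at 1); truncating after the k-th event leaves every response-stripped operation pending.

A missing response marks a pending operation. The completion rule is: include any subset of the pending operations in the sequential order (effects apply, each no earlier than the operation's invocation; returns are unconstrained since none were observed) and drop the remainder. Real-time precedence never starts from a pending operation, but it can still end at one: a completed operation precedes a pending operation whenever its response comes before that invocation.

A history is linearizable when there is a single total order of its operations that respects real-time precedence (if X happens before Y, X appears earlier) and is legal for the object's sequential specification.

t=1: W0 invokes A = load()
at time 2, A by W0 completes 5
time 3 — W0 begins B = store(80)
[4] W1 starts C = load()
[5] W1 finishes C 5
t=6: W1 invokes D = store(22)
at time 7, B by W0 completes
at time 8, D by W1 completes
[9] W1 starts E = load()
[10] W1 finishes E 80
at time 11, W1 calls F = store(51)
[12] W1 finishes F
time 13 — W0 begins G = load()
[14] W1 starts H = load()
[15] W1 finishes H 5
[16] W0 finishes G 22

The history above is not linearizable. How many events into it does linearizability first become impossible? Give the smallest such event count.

events 1..14 are still linearizable — one witness is A, C, D, B, E, F:
1. A load() → 5, leaving value 5
2. C load() → 5, leaving value 5
3. D store(22), leaving value 22
4. B store(80), leaving value 80
5. E load() → 80, leaving value 80
6. F store(51), leaving value 51
event 15 — H's response, time 15 — after it, nothing linearizes
no escape via the 1 pending operation (G): every completion choice fails
for example A, B, C, D, E, F, H (pending dropped) fails at step 3: C load() → 5 is not legal there
for example A, C, B, D, E, F, H (pending dropped) fails at step 5: E load() → 80 is not legal there

15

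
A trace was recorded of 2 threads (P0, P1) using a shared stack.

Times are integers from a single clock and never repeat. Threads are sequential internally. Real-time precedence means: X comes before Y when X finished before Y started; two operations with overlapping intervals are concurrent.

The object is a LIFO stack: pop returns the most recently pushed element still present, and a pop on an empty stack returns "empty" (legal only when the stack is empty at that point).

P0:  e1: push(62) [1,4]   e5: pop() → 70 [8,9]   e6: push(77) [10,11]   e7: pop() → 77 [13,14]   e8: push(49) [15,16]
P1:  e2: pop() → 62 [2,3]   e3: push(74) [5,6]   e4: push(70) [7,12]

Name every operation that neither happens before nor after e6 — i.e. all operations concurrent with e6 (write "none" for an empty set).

concurrent with e6 ([10,11]): every op whose interval crosses 10..11
e1 [1,4]: before
e2 [2,3]: before
e3 [5,6]: before
e4 [7,12]: concurrent
e5 [8,9]: before
e7 [13,14]: after
e8 [15,16]: after

e4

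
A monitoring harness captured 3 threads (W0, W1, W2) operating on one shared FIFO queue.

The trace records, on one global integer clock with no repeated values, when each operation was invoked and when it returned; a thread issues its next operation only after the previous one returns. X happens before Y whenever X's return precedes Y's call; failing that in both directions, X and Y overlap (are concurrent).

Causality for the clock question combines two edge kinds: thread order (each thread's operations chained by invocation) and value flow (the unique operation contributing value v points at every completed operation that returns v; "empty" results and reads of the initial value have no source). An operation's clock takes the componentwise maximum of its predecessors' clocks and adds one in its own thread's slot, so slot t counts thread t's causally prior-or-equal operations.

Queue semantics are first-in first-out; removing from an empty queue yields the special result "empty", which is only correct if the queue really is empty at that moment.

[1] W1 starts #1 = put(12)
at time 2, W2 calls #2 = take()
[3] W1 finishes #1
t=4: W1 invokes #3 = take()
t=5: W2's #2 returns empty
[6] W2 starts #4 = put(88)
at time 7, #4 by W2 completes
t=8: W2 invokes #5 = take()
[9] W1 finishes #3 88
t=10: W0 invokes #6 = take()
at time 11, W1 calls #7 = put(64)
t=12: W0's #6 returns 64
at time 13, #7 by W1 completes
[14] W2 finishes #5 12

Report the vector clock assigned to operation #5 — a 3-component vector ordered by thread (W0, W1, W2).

(0, 1, 3)

no predecessors for #2 (invoked 2): W2 increments from zero → (0, 0, 1)
no predecessors for #1 (invoked 1): W1 increments from zero → (0, 1, 0)
from VC(#2)=(0, 0, 1), #4 (invoked 6) maxes components and bumps W2 → (0, 0, 2)
from VC(#1)=(0, 1, 0), VC(#4)=(0, 0, 2), #5 (invoked 8) maxes components and bumps W2 → (0, 1, 3)
from VC(#1)=(0, 1, 0), VC(#4)=(0, 0, 2), #3 (invoked 4) maxes components and bumps W1 → (0, 2, 2)
from VC(#3)=(0, 2, 2), #7 (invoked 11) maxes components and bumps W1 → (0, 3, 2)
from VC(#7)=(0, 3, 2), #6 (invoked 10) maxes components and bumps W0 → (1, 3, 2)
target: VC(#5) = (0, 1, 3)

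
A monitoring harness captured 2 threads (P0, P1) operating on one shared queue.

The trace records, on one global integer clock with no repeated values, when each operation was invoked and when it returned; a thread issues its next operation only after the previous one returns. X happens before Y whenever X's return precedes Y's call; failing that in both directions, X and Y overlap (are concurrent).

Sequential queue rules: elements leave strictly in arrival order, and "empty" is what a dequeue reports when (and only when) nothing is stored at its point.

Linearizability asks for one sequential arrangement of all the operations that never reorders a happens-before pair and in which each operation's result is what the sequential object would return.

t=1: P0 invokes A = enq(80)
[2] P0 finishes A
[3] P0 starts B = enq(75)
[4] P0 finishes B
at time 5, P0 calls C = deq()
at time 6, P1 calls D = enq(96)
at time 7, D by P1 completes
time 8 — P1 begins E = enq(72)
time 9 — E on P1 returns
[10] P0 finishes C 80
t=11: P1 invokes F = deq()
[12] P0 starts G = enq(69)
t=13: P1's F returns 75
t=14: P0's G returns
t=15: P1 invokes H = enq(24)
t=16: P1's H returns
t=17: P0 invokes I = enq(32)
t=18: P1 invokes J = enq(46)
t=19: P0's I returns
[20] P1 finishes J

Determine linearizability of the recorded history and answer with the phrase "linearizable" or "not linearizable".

linearizable

one valid linearization: A, B, C, D, E, F, G, H, I, J
step 1: A enq(80) — queue <80>
step 2: B enq(75) — queue <80,75>
step 3: C deq() → 80 — queue <75>
step 4: D enq(96) — queue <75,96>
step 5: E enq(72) — queue <75,96,72>
step 6: F deq() → 75 — queue <96,72>
step 7: G enq(69) — queue <96,72,69>
step 8: H enq(24) — queue <96,72,69,24>
step 9: I enq(32) — queue <96,72,69,24,32>
step 10: J enq(46) — queue <96,72,69,24,32,46>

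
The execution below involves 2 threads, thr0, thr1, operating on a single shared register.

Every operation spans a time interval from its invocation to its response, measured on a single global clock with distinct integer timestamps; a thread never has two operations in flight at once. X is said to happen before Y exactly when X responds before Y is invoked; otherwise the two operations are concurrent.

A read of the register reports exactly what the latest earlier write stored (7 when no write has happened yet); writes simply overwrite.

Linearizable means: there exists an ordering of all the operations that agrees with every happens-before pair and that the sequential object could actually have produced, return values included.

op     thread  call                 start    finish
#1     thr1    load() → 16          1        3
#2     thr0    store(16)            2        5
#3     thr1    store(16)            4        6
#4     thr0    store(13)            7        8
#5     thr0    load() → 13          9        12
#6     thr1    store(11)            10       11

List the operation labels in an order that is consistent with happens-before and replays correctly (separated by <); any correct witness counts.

#2 < #1 < #3 < #4 < #5 < #6

step 1: #2 store(16) — value 16
step 2: #1 load() → 16 — value 16
step 3: #3 store(16) — value 16
step 4: #4 store(13) — value 13
step 5: #5 load() → 13 — value 13
step 6: #6 store(11) — value 11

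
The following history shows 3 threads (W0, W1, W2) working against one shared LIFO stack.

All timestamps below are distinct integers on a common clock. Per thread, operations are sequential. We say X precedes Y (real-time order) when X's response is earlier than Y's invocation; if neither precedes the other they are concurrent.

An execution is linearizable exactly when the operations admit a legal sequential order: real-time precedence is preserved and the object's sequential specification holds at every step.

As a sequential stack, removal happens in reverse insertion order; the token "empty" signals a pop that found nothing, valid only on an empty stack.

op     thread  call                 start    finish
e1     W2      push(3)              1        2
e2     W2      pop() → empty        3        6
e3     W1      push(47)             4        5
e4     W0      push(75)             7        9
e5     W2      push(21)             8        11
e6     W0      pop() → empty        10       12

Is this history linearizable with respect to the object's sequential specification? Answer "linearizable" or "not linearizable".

not linearizable

prefix check: 1..5 passes, 1..6 fails once e2's time-6 response joins
all 2 real-time-respecting orders fail — 3 completed LIFO stack operations, no legal replay
one such order, e1, e2, e3, breaks at step 2 where e2 pop() → empty is illegal
one such order, e1, e3, e2, breaks at step 3 where e2 pop() → empty is illegal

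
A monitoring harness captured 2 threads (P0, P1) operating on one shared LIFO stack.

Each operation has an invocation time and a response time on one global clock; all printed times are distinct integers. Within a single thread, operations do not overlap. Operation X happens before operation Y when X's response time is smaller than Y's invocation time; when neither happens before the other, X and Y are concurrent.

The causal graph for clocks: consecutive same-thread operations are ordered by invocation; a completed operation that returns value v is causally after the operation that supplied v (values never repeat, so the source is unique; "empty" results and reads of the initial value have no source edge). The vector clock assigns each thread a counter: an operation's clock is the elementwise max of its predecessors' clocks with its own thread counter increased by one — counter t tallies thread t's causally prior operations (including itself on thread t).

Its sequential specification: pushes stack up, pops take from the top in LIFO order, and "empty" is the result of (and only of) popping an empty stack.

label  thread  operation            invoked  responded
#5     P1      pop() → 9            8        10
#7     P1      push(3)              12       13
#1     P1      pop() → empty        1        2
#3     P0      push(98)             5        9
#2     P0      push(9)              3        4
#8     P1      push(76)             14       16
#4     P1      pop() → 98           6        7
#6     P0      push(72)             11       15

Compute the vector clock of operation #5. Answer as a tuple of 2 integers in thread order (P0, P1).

#1, invoked 1, has no incoming edges; only P1's bump applies → (0, 1)
#2, invoked 3, has no incoming edges; only P0's bump applies → (1, 0)
merge at #3 (invoked 5): VC(#2)=(1, 0), own-thread bump on P0 → (2, 0)
merge at #6 (invoked 11): VC(#3)=(2, 0), own-thread bump on P0 → (3, 0)
merge at #4 (invoked 6): VC(#1)=(0, 1), VC(#3)=(2, 0), own-thread bump on P1 → (2, 2)
merge at #5 (invoked 8): VC(#2)=(1, 0), VC(#4)=(2, 2), own-thread bump on P1 → (2, 3)
merge at #7 (invoked 12): VC(#5)=(2, 3), own-thread bump on P1 → (2, 4)
merge at #8 (invoked 14): VC(#7)=(2, 4), own-thread bump on P1 → (2, 5)
target: VC(#5) = (2, 3)

(2, 3)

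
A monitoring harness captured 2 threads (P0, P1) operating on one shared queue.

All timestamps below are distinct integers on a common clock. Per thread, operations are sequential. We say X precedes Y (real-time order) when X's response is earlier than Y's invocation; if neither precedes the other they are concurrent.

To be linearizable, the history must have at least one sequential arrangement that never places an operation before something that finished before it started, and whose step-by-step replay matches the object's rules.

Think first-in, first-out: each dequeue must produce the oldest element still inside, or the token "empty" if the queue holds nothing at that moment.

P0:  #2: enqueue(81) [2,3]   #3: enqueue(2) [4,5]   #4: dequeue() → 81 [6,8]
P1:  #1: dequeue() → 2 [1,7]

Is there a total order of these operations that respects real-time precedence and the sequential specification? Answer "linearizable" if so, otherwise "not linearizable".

linearizable

witness order: #2, #3, #4, #1
1. #2 enqueue(81), leaving queue <81>
2. #3 enqueue(2), leaving queue <81,2>
3. #4 dequeue() → 81, leaving queue <2>
4. #1 dequeue() → 2, leaving queue <>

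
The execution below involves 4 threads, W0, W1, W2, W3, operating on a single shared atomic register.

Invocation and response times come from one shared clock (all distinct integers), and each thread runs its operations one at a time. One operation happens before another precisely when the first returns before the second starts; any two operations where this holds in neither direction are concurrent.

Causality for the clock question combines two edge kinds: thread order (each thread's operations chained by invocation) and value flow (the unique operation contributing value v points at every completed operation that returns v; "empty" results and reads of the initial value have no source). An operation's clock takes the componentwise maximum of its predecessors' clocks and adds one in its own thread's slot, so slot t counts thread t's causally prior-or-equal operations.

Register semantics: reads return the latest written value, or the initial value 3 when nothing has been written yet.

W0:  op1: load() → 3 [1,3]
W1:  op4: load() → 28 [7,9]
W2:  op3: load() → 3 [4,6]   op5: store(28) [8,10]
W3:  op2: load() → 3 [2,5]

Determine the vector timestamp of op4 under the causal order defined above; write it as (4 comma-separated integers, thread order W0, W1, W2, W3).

no predecessors for op2 (invoked 2): W3 increments from zero → (0, 0, 0, 1)
no predecessors for op3 (invoked 4): W2 increments from zero → (0, 0, 1, 0)
no predecessors for op1 (invoked 1): W0 increments from zero → (1, 0, 0, 0)
from VC(op3)=(0, 0, 1, 0), op5 (invoked 8) maxes components and bumps W2 → (0, 0, 2, 0)
from VC(op5)=(0, 0, 2, 0), op4 (invoked 7) maxes components and bumps W1 → (0, 1, 2, 0)
target: VC(op4) = (0, 1, 2, 0)

(0, 1, 2, 0)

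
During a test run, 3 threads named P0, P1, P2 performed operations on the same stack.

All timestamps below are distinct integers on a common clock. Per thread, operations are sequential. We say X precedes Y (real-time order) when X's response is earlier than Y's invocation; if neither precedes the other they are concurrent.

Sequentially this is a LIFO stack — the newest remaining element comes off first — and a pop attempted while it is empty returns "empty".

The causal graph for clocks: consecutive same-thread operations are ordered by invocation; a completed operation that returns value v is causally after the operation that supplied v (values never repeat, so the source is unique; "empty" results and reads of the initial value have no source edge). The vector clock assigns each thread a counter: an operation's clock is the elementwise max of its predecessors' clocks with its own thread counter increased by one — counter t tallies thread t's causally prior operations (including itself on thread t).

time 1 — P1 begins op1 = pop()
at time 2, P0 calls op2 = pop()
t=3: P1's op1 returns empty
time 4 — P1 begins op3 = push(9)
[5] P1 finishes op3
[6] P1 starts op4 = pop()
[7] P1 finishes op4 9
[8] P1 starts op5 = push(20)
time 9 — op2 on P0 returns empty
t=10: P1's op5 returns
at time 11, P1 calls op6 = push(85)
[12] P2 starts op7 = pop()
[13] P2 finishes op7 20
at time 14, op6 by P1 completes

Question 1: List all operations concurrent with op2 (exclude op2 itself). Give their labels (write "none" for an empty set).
Answer: op1, op3, op4, op5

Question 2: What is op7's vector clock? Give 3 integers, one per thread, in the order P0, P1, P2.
Answer: (0, 4, 1)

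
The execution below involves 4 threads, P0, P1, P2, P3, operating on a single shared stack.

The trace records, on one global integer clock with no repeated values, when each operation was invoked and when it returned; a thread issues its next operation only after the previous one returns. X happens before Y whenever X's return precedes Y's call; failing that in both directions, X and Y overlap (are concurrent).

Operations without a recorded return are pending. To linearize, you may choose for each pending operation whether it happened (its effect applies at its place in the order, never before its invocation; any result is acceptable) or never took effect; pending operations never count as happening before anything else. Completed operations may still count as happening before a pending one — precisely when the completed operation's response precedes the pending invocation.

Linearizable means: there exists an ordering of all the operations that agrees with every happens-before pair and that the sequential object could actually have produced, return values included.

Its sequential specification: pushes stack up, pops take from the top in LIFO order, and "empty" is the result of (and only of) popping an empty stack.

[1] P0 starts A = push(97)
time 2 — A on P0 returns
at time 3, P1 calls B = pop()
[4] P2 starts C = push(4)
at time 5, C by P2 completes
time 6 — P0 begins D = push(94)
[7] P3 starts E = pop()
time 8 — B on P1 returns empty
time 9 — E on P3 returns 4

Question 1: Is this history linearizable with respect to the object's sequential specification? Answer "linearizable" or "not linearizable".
prefix check: 1..7 passes, 1..8 fails once B's time-8 response joins
all 2 real-time-respecting orders fail — 3 completed stack operations, no legal replay
no escape via the 2 pending operations (D, E): every completion choice fails
take A, B, C (pending dropped): step 2 already fails, because B pop() → empty cannot occur there
take A, C, B (pending dropped): step 3 already fails, because B pop() → empty cannot occur there

not linearizable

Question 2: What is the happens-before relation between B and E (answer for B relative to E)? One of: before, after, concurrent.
Answer: concurrent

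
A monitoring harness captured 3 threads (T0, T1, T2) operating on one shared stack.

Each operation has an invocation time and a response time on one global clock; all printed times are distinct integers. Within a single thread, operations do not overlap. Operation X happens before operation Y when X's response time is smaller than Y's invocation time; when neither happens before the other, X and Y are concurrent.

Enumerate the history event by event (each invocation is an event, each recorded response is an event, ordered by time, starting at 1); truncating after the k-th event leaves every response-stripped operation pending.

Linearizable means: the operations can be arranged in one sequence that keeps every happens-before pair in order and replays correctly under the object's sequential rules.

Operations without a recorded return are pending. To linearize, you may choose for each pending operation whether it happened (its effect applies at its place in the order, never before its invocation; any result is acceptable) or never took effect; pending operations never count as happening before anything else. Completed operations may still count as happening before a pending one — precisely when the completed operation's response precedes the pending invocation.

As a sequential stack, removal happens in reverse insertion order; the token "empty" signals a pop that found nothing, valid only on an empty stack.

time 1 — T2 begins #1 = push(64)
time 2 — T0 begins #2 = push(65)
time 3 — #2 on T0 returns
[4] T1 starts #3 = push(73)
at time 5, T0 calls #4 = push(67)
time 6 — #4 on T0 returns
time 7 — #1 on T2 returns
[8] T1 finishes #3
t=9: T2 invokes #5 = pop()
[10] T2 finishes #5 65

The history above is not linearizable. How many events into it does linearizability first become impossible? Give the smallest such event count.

events 1..9 are still linearizable — one witness is #1, #2, #3, #4:
step 1: #1 push(64) — stack <64>
step 2: #2 push(65) — stack <64,65>
step 3: #3 push(73) — stack <64,65,73>
step 4: #4 push(67) — stack <64,65,73,67>
once event 10 joins (#5's response, time 10), exhaustive search finds no witness
for example #1, #2, #3, #4, #5 fails at step 5: #5 pop() → 65 is not legal there
for example #1, #2, #4, #3, #5 fails at step 5: #5 pop() → 65 is not legal there

10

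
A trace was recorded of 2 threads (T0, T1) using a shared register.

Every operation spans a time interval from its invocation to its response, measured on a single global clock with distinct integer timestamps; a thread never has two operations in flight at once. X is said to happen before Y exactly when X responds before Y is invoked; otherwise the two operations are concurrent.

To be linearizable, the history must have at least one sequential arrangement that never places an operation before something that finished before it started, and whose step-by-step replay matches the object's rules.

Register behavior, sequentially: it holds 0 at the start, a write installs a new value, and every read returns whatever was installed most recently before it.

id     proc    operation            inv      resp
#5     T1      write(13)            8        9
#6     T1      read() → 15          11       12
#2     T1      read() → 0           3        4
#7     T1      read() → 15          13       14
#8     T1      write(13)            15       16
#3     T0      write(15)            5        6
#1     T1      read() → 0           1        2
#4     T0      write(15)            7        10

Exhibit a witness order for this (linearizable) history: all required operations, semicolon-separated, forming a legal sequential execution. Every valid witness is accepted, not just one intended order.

after step 1 (#1 read() → 0): value 0
after step 2 (#2 read() → 0): value 0
after step 3 (#3 write(15)): value 15
after step 4 (#5 write(13)): value 13
after step 5 (#4 write(15)): value 15
after step 6 (#6 read() → 15): value 15
after step 7 (#7 read() → 15): value 15
after step 8 (#8 write(13)): value 13

#1; #2; #3; #5; #4; #6; #7; #8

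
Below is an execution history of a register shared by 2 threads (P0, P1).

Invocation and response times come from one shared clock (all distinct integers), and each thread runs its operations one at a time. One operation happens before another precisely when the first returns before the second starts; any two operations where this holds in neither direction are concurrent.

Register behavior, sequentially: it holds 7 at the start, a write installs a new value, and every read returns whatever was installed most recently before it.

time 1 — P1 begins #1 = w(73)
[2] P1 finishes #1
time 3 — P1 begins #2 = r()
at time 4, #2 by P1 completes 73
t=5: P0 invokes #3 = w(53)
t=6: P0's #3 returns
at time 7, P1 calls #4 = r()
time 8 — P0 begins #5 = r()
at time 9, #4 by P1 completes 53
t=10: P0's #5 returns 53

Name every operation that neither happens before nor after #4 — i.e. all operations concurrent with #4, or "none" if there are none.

overlap test against #4 [7,9]: concurrent iff the interval meets 7..9
#1 [1,2]: before
#2 [3,4]: before
#3 [5,6]: before
#5 [8,10]: concurrent

#5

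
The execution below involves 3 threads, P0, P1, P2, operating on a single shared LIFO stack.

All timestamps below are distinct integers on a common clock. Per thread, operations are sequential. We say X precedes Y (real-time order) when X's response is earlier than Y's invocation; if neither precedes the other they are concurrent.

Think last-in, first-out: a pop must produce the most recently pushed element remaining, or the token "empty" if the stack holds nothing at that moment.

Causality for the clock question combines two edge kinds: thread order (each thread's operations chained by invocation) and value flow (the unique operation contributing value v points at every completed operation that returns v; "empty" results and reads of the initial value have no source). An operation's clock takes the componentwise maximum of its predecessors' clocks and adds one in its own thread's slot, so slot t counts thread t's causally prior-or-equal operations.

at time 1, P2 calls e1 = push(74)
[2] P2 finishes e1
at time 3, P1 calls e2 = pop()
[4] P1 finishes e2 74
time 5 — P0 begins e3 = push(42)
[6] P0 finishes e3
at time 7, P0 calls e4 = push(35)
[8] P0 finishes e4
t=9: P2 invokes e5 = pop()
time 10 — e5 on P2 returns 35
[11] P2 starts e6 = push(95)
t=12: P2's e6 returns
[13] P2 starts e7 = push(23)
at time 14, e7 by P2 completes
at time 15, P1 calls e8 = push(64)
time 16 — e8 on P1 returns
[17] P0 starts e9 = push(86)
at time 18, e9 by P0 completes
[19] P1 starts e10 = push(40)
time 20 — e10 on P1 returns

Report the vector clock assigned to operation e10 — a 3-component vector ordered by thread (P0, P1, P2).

no predecessors for e1 (invoked 1): P2 increments from zero → (0, 0, 1)
no predecessors for e3 (invoked 5): P0 increments from zero → (1, 0, 0)
merge at e2 (invoked 3): VC(e1)=(0, 0, 1), own-thread bump on P1 → (0, 1, 1)
merge at e4 (invoked 7): VC(e3)=(1, 0, 0), own-thread bump on P0 → (2, 0, 0)
merge at e8 (invoked 15): VC(e2)=(0, 1, 1), own-thread bump on P1 → (0, 2, 1)
merge at e9 (invoked 17): VC(e4)=(2, 0, 0), own-thread bump on P0 → (3, 0, 0)
merge at e10 (invoked 19): VC(e8)=(0, 2, 1), own-thread bump on P1 → (0, 3, 1)
merge at e5 (invoked 9): VC(e1)=(0, 0, 1), VC(e4)=(2, 0, 0), own-thread bump on P2 → (2, 0, 2)
merge at e6 (invoked 11): VC(e5)=(2, 0, 2), own-thread bump on P2 → (2, 0, 3)
merge at e7 (invoked 13): VC(e6)=(2, 0, 3), own-thread bump on P2 → (2, 0, 4)
target: VC(e10) = (0, 3, 1)

(0, 3, 1)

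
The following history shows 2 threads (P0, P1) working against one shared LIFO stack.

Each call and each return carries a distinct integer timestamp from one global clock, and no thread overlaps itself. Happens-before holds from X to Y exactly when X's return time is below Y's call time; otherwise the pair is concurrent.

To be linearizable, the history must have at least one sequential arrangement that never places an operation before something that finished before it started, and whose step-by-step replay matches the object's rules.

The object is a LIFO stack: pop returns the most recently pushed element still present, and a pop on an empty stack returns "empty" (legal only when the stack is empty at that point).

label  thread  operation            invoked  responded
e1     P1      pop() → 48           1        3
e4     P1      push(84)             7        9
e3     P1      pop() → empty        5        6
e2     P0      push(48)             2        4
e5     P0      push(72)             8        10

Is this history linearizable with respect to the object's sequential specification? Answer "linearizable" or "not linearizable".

linearizable

a witness: e2, e1, e3, e4, e5
step 1: e2 push(48) — stack <48>
step 2: e1 pop() → 48 — stack <>
step 3: e3 pop() → empty — stack <>
step 4: e4 push(84) — stack <84>
step 5: e5 push(72) — stack <84,72>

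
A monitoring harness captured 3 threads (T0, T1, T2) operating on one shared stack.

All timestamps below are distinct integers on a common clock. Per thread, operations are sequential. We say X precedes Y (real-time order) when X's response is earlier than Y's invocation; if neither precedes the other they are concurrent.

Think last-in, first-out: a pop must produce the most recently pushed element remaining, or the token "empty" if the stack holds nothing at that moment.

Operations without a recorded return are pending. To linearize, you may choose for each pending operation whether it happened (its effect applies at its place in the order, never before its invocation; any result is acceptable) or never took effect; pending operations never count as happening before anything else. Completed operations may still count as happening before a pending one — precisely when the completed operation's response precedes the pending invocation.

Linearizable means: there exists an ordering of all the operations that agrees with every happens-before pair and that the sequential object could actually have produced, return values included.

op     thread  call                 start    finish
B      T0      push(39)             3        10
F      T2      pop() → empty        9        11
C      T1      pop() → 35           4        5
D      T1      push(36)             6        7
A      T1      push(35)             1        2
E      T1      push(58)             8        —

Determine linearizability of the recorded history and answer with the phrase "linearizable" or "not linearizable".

not linearizable

prefix check: 1..10 passes, 1..11 fails once F's time-11 response joins
real-time-consistent orders of the 5 completed operations: 4 — all fail the stack replay
no escape via the 1 pending operation (E): every completion choice fails
one such order, A, B, C, D, F (pending dropped), breaks at step 3 where C pop() → 35 is illegal
one such order, A, C, B, D, F (pending dropped), breaks at step 5 where F pop() → empty is illegal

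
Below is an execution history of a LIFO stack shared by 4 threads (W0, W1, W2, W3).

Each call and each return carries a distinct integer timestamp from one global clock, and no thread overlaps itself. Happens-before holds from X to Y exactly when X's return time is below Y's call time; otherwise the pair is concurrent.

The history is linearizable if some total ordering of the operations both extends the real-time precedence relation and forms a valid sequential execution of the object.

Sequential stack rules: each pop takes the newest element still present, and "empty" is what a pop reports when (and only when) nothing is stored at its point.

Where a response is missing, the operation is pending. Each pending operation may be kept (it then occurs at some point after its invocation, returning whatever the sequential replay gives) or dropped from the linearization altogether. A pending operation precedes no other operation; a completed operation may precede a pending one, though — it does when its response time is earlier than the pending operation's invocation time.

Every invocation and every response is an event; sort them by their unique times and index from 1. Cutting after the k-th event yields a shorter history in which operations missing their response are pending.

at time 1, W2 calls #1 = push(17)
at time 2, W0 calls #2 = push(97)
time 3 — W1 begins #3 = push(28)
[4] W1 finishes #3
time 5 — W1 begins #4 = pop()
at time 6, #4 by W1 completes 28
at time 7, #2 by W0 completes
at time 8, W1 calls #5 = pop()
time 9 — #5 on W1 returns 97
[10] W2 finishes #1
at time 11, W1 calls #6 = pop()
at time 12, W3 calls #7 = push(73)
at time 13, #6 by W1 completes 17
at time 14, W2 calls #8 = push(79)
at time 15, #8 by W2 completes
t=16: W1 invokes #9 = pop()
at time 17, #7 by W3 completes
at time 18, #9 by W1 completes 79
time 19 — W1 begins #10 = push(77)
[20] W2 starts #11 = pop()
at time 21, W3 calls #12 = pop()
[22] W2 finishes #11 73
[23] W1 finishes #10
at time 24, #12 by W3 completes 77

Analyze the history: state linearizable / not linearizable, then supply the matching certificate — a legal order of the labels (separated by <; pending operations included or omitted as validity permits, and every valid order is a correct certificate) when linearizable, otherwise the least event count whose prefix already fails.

step 1: #1 push(17) — stack <17>
step 2: #2 push(97) — stack <17,97>
step 3: #3 push(28) — stack <17,97,28>
step 4: #4 pop() → 28 — stack <17,97>
step 5: #5 pop() → 97 — stack <17>
step 6: #6 pop() → 17 — stack <>
step 7: #7 push(73) — stack <73>
step 8: #8 push(79) — stack <73,79>
step 9: #9 pop() → 79 — stack <73>
step 10: #10 push(77) — stack <73,77>
step 11: #12 pop() → 77 — stack <73>
step 12: #11 pop() → 73 — stack <>

linearizable — witness: #1 < #2 < #3 < #4 < #5 < #6 < #7 < #8 < #9 < #10 < #12 < #11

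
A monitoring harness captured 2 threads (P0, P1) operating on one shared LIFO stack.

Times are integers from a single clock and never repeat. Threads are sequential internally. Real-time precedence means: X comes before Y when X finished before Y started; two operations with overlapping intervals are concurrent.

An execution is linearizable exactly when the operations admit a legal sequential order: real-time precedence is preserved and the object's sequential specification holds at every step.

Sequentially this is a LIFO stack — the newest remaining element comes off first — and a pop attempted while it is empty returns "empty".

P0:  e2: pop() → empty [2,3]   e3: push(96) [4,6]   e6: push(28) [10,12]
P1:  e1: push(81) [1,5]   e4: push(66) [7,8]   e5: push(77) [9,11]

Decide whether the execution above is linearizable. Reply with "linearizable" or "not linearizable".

linearizable

witness order: e2, e1, e3, e4, e5, e6
step 1: e2 pop() → empty — stack <>
step 2: e1 push(81) — stack <81>
step 3: e3 push(96) — stack <81,96>
step 4: e4 push(66) — stack <81,96,66>
step 5: e5 push(77) — stack <81,96,66,77>
step 6: e6 push(28) — stack <81,96,66,77,28>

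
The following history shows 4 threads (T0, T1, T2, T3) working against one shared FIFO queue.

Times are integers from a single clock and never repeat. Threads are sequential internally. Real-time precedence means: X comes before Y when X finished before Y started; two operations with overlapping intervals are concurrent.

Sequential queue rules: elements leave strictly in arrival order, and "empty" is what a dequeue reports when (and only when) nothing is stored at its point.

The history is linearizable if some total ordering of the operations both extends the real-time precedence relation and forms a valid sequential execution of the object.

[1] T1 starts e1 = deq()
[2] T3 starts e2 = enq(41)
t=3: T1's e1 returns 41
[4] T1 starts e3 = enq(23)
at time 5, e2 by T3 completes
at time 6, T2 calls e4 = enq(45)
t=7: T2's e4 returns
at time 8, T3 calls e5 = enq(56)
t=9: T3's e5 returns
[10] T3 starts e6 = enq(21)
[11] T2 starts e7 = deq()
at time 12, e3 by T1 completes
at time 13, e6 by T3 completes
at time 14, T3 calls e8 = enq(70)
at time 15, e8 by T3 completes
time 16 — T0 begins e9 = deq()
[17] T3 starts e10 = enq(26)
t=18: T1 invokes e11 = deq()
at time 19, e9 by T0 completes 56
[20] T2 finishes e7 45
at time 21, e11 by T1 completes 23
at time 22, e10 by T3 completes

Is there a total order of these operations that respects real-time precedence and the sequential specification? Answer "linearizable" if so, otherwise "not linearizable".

a witness: e2, e1, e3, e4, e5, e6, e8, e10, e11, e7, e9
after step 1 (e2 enq(41)): queue <41>
after step 2 (e1 deq() → 41): queue <>
after step 3 (e3 enq(23)): queue <23>
after step 4 (e4 enq(45)): queue <23,45>
after step 5 (e5 enq(56)): queue <23,45,56>
after step 6 (e6 enq(21)): queue <23,45,56,21>
after step 7 (e8 enq(70)): queue <23,45,56,21,70>
after step 8 (e10 enq(26)): queue <23,45,56,21,70,26>
after step 9 (e11 deq() → 23): queue <45,56,21,70,26>
after step 10 (e7 deq() → 45): queue <56,21,70,26>
after step 11 (e9 deq() → 56): queue <21,70,26>

linearizable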